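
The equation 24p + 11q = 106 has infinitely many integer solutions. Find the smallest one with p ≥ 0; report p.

9

gcd(24, 11):
  24 = 2*11 + 2
  11 = 5*2 + 1
  2 = 2*1
so gcd(24, 11) = 1.
1 divides 106, so solutions exist.
Back-substitute for Bézout coefficients:
  1 = 11 - 5*2
  ... = 24*(-5) + 11*(11)
Scale by 106/1 = 106: (p₀, q₀) = (-530, 1166).
General solution: p = -530 + 11t, q = 1166 - 24t for integer t.
p ≥ 0: smallest is -530 mod 11 = 9 (at t = 49), with q = -10.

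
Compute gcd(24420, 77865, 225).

15

gcd(77865, 24420) = 15.
gcd(15, 225) = 15.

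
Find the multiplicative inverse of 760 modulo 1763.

1422

gcd(1763, 760) = 1.
By Bézout, 760×(-341) + 1763×(147) = 1.
So 760×-341 ≡ 1 (mod 1763), and -341 mod 1763 = 1422.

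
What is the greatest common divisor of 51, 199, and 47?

gcd(199, 51):
  199 = 3·51 + 46
  51 = 1·46 + 5
  46 = 9·5 + 1
  5 = 5·1
so gcd(199, 51) = 1.
gcd(1, 47) = 1.

1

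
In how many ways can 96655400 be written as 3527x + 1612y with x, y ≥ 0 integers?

17

gcd(3527, 1612):
  3527 = 2·1612 + 303
  1612 = 5·303 + 97
  303 = 3·97 + 12
  97 = 8·12 + 1
  12 = 12·1
so gcd(3527, 1612) = 1.
Back-substitute for Bézout coefficients:
  1 = 97 - 8·12
  ... = 3527·(-133) + 1612·(291)
Scale by 96655400: one solution is (-12855168200, 28126721400). Reduce x mod 1612: (1452, 56783).
General: x = 1452 + 1612t, y = 56783 - 3527t.
x ≥ 0 ⇒ t ≥ 0; y ≥ 0 ⇒ t ≤ 16. So t ∈ [0, 16]: 17 solutions.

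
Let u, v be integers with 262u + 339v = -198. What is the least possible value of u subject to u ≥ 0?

gcd(339, 262) = 1.
1 divides -198, so solutions exist.
By Bézout, 262·(22) + 339·(-17) = 1.
Scale by -198/1 = -198: (u₀, v₀) = (-4356, 3366).
General solution: u = -4356 + 339t, v = 3366 - 262t for integer t.
u ≥ 0: smallest is -4356 mod 339 = 51 (at t = 13), with v = -40.

51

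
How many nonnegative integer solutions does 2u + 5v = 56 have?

gcd(5, 2) = 1.
By Bézout, 2×(-2) + 5×(1) = 1.
One solution: (3, 10).
General: u = 3 + 5t, v = 10 - 2t.
u ≥ 0 ⇒ t ≥ 0; v ≥ 0 ⇒ t ≤ 5. So t ∈ [0, 5]: 6 solutions.

6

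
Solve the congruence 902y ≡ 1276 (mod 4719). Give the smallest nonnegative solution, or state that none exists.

263

gcd(4719, 902) = 11  (4719 = 5·902 + 209, 902 = 4·209 + 66, 209 = 3·66 + 11, 66 = 6·11).
11 divides 1276, so solutions exist.
Back-substituting, 902·(-68) + 4719·(13) = 11.
So 902·(-68) ≡ 11 (mod 4719); multiply by 116: y ≡ -7888 (mod 429).
Smallest nonnegative: y = -7888 mod 429 = 263.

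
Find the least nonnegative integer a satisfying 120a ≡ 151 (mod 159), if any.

gcd(159, 120) = 3  (159 = 1·120 + 39, 120 = 3·39 + 3, 39 = 13·3).
3 does not divide 151, so the congruence has no solution.

no solution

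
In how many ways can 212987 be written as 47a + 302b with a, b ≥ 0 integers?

gcd(302, 47) = 1  (302 = 6·47 + 20, 47 = 2·20 + 7, 20 = 2·7 + 6, 7 = 1·6 + 1, 6 = 6·1).
Back-substituting, 47·(45) + 302·(-7) = 1.
Scale by 212987: one solution is (9584415, -1490909). Reduce a mod 302: (143, 683).
General: a = 143 + 302t, b = 683 - 47t.
a ≥ 0 ⇒ t ≥ 0; b ≥ 0 ⇒ t ≤ 14. So t ∈ [0, 14]: 15 solutions.

15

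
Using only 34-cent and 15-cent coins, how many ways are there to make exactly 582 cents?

Need nonnegative integers with 34j + 15k = 582.
gcd(34, 15) = 1, and 34·(4) + 15·(-9) = 1.
So (j₀, k₀) = (2328, -5238); general j = 2328 + 15t, k = -5238 - 34t.
j ≥ 0 ⇒ t ≥ -155; k ≥ 0 ⇒ t ≤ -155. That's 1 value of t.

1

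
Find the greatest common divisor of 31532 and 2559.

gcd(31532, 2559) = 1  (31532 = 12×2559 + 824, 2559 = 3×824 + 87, 824 = 9×87 + 41, 87 = 2×41 + 5, 41 = 8×5 + 1, 5 = 5×1).

1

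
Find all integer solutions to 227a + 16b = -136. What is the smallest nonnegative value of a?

gcd(227, 16) = 1.
1 divides -136, so solutions exist.
By Bézout, 227×(-5) + 16×(71) = 1.
Scale by -136/1 = -136: (a₀, b₀) = (680, -9656).
General solution: a = 680 + 16t, b = -9656 - 227t for integer t.
a ≥ 0: smallest is 680 mod 16 = 8 (at t = -42), with b = -122.

8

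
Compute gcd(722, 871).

1

gcd(871, 722):
  871 = 1×722 + 149
  722 = 4×149 + 126
  149 = 1×126 + 23
  126 = 5×23 + 11
  23 = 2×11 + 1
  11 = 11×1
so gcd(871, 722) = 1.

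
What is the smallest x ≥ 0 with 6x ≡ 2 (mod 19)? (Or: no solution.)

13

gcd(19, 6) = 1  (19 = 3*6 + 1, 6 = 6*1).
1 divides 2, so solutions exist.
Back-substituting, 6*(-3) + 19*(1) = 1.
So 6*(-3) ≡ 1 (mod 19); multiply by 2: x ≡ -6 (mod 19).
Smallest nonnegative: x = -6 mod 19 = 13.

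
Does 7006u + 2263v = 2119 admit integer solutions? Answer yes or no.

no

gcd(7006, 2263) = 31  (7006 = 3·2263 + 217, 2263 = 10·217 + 93, 217 = 2·93 + 31, 93 = 3·31).
31 does not divide 2119 (remainder 11), so no integer solutions.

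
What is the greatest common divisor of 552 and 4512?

gcd(4512, 552) = 24  (4512 = 8·552 + 96, 552 = 5·96 + 72, 96 = 1·72 + 24, 72 = 3·24).

24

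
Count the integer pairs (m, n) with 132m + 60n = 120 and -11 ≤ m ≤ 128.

gcd(132, 60) = 12  (132 = 2·60 + 12, 60 = 5·12).
Back-substituting, 132·(1) + 60·(-2) = 12.
Scale by 10: particular solution (10, -20); reduce m mod 5: (0, 2).
General solution: m = 0 + 5t, n = 2 - 11t for integer t.
-11 ≤ 0 + 5t ≤ 128 gives t ∈ [-2, 25], which is 28 values.

28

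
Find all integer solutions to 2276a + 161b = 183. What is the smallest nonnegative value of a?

gcd(2276, 161) = 1.
1 divides 183, so solutions exist.
By Bézout, 2276×(22) + 161×(-311) = 1.
Scale by 183/1 = 183: (a₀, b₀) = (4026, -56913).
General solution: a = 4026 + 161t, b = -56913 - 2276t for integer t.
a ≥ 0: smallest is 4026 mod 161 = 1 (at t = -25), with b = -13.

1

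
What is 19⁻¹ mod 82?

13

gcd(82, 19):
  82 = 4·19 + 6
  19 = 3·6 + 1
  6 = 6·1
so gcd(82, 19) = 1.
Back-substitute for Bézout coefficients:
  1 = 19 - 3·6
  ... = 19·(13) + 82·(-3)
So 19·13 ≡ 1 (mod 82), and 13 mod 82 = 13.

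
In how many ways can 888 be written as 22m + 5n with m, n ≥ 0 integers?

gcd(22, 5):
  22 = 4×5 + 2
  5 = 2×2 + 1
  2 = 2×1
so gcd(22, 5) = 1.
Back-substitute for Bézout coefficients:
  1 = 5 - 2×2
  ... = 22×(-2) + 5×(9)
Scale by 888: one solution is (-1776, 7992). Reduce m mod 5: (4, 160).
General: m = 4 + 5t, n = 160 - 22t.
m ≥ 0 ⇒ t ≥ 0; n ≥ 0 ⇒ t ≤ 7. So t ∈ [0, 7]: 8 solutions.

8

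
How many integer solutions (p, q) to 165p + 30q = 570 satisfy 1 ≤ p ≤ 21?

10

gcd(165, 30):
  165 = 5·30 + 15
  30 = 2·15
so gcd(165, 30) = 15.
Back-substitute for Bézout coefficients:
  15 = 165 - 5·30
  ... = 165·(1) + 30·(-5)
Scale by 38: particular solution (38, -190); reduce p mod 2: (0, 19).
General solution: p = 0 + 2t, q = 19 - 11t for integer t.
1 ≤ 0 + 2t ≤ 21 gives t ∈ [1, 10], which is 10 values.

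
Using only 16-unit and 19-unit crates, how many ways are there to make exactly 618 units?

2

Need nonnegative integers with 16j + 19k = 618.
gcd(16, 19) = 1, and 16·(6) + 19·(-5) = 1.
So (j₀, k₀) = (3708, -3090); general j = 3708 + 19t, k = -3090 - 16t.
j ≥ 0 ⇒ t ≥ -195; k ≥ 0 ⇒ t ≤ -194. That's 2 values of t.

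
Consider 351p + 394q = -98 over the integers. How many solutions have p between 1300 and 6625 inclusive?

gcd(394, 351) = 1  (394 = 1·351 + 43, 351 = 8·43 + 7, 43 = 6·7 + 1, 7 = 7·1).
Back-substituting, 351·(-55) + 394·(49) = 1.
Scale by -98: particular solution (5390, -4802); reduce p mod 394: (268, -239).
General solution: p = 268 + 394t, q = -239 - 351t for integer t.
1300 ≤ 268 + 394t ≤ 6625 gives t ∈ [3, 16], which is 14 values.

14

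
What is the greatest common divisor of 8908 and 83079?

17

gcd(83079, 8908):
  83079 = 9·8908 + 2907
  8908 = 3·2907 + 187
  2907 = 15·187 + 102
  187 = 1·102 + 85
  102 = 1·85 + 17
  85 = 5·17
so gcd(83079, 8908) = 17.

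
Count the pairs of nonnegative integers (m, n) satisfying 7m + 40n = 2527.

10

gcd(40, 7):
  40 = 5·7 + 5
  7 = 1·5 + 2
  5 = 2·2 + 1
  2 = 2·1
so gcd(40, 7) = 1.
Back-substitute for Bézout coefficients:
  1 = 5 - 2·2
  ... = 7·(-17) + 40·(3)
Scale by 2527: one solution is (-42959, 7581). Reduce m mod 40: (1, 63).
General: m = 1 + 40t, n = 63 - 7t.
m ≥ 0 ⇒ t ≥ 0; n ≥ 0 ⇒ t ≤ 9. So t ∈ [0, 9]: 10 solutions.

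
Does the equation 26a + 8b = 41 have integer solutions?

no

gcd(26, 8) = 2  (26 = 3×8 + 2, 8 = 4×2).
2 does not divide 41 (remainder 1), so no integer solutions.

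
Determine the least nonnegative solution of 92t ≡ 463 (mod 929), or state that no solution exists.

621

gcd(929, 92) = 1  (929 = 10*92 + 9, 92 = 10*9 + 2, 9 = 4*2 + 1, 2 = 2*1).
1 divides 463, so solutions exist.
Back-substituting, 92*(-414) + 929*(41) = 1.
So 92*(-414) ≡ 1 (mod 929); multiply by 463: t ≡ -191682 (mod 929).
Smallest nonnegative: t = -191682 mod 929 = 621.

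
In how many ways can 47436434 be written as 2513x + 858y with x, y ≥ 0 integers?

22

gcd(2513, 858):
  2513 = 2*858 + 797
  858 = 1*797 + 61
  797 = 13*61 + 4
  61 = 15*4 + 1
  4 = 4*1
so gcd(2513, 858) = 1.
Back-substitute for Bézout coefficients:
  1 = 61 - 15*4
  ... = 2513*(-211) + 858*(618)
Scale by 47436434: one solution is (-10009087574, 29315716212). Reduce x mod 858: (658, 53360).
General: x = 658 + 858t, y = 53360 - 2513t.
x ≥ 0 ⇒ t ≥ 0; y ≥ 0 ⇒ t ≤ 21. So t ∈ [0, 21]: 22 solutions.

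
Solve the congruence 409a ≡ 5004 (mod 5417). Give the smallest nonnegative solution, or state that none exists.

2383

gcd(5417, 409):
  5417 = 13·409 + 100
  409 = 4·100 + 9
  100 = 11·9 + 1
  9 = 9·1
so gcd(5417, 409) = 1.
1 divides 5004, so solutions exist.
Back-substitute for Bézout coefficients:
  1 = 100 - 11·9
  ... = 409·(-596) + 5417·(45)
So 409·(-596) ≡ 1 (mod 5417); multiply by 5004: a ≡ -2982384 (mod 5417).
Smallest nonnegative: a = -2982384 mod 5417 = 2383.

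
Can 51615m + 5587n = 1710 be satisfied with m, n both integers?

gcd(51615, 5587):
  51615 = 9·5587 + 1332
  5587 = 4·1332 + 259
  1332 = 5·259 + 37
  259 = 7·37
so gcd(51615, 5587) = 37.
37 does not divide 1710 (remainder 8), so no integer solutions.

no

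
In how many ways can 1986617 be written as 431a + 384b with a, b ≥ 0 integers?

12

gcd(431, 384) = 1  (431 = 1×384 + 47, 384 = 8×47 + 8, 47 = 5×8 + 7, 8 = 1×7 + 1, 7 = 7×1).
Back-substituting, 431×(-49) + 384×(55) = 1.
Scale by 1986617: one solution is (-97344233, 109263935). Reduce a mod 384: (151, 5004).
General: a = 151 + 384t, b = 5004 - 431t.
a ≥ 0 ⇒ t ≥ 0; b ≥ 0 ⇒ t ≤ 11. So t ∈ [0, 11]: 12 solutions.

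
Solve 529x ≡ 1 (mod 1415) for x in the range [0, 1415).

979

gcd(1415, 529) = 1  (1415 = 2×529 + 357, 529 = 1×357 + 172, 357 = 2×172 + 13, 172 = 13×13 + 3, 13 = 4×3 + 1, 3 = 3×1).
Back-substituting, 529×(-436) + 1415×(163) = 1.
So 529×-436 ≡ 1 (mod 1415), and -436 mod 1415 = 979.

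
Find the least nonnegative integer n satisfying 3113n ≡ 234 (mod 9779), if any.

no solution

gcd(9779, 3113) = 11  (9779 = 3·3113 + 440, 3113 = 7·440 + 33, 440 = 13·33 + 11, 33 = 3·11).
11 does not divide 234, so the congruence has no solution.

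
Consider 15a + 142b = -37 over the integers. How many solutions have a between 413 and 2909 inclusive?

18

gcd(142, 15):
  142 = 9×15 + 7
  15 = 2×7 + 1
  7 = 7×1
so gcd(142, 15) = 1.
Back-substitute for Bézout coefficients:
  1 = 15 - 2×7
  ... = 15×(19) + 142×(-2)
Scale by -37: particular solution (-703, 74); reduce a mod 142: (7, -1).
General solution: a = 7 + 142t, b = -1 - 15t for integer t.
413 ≤ 7 + 142t ≤ 2909 gives t ∈ [3, 20], which is 18 values.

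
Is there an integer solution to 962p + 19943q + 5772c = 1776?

yes

gcd(19943, 962) = 37.
gcd(37, 5772) = 37.
37 divides 1776, so integer solutions exist.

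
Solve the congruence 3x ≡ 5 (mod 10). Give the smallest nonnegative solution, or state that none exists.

gcd(10, 3):
  10 = 3×3 + 1
  3 = 3×1
so gcd(10, 3) = 1.
1 divides 5, so solutions exist.
Back-substitute for Bézout coefficients:
  1 = 10 - 3×3
  ... = 3×(-3) + 10×(1)
So 3×(-3) ≡ 1 (mod 10); multiply by 5: x ≡ -15 (mod 10).
Smallest nonnegative: x = -15 mod 10 = 5.

5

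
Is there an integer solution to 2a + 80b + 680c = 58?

yes

gcd(80, 2) = 2  (80 = 40*2).
gcd(2, 680) = 2.
2 divides 58, so integer solutions exist.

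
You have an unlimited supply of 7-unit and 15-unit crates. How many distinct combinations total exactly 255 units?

Need nonnegative integers with 7j + 15k = 255.
gcd(7, 15) = 1, and 7·(-2) + 15·(1) = 1.
So (j₀, k₀) = (-510, 255); general j = -510 + 15t, k = 255 - 7t.
j ≥ 0 ⇒ t ≥ 34; k ≥ 0 ⇒ t ≤ 36. That's 3 values of t.

3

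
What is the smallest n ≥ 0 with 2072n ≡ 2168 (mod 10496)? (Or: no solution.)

gcd(10496, 2072):
  10496 = 5*2072 + 136
  2072 = 15*136 + 32
  136 = 4*32 + 8
  32 = 4*8
so gcd(10496, 2072) = 8.
8 divides 2168, so solutions exist.
Back-substitute for Bézout coefficients:
  8 = 136 - 4*32
  ... = 2072*(-309) + 10496*(61)
So 2072*(-309) ≡ 8 (mod 10496); multiply by 271: n ≡ -83739 (mod 1312).
Smallest nonnegative: n = -83739 mod 1312 = 229.

229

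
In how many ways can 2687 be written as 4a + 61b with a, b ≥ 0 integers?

gcd(61, 4) = 1.
By Bézout, 4×(-15) + 61×(1) = 1.
One solution: (16, 43).
General: a = 16 + 61t, b = 43 - 4t.
a ≥ 0 ⇒ t ≥ 0; b ≥ 0 ⇒ t ≤ 10. So t ∈ [0, 10]: 11 solutions.

11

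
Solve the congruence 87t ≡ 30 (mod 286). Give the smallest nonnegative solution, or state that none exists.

168

gcd(286, 87) = 1.
1 divides 30, so solutions exist.
By Bézout, 87·(-23) + 286·(7) = 1.
So 87·(-23) ≡ 1 (mod 286); multiply by 30: t ≡ -690 (mod 286).
Smallest nonnegative: t = -690 mod 286 = 168.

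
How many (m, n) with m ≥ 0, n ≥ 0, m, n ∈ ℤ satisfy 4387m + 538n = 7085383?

gcd(4387, 538) = 1  (4387 = 8×538 + 83, 538 = 6×83 + 40, 83 = 2×40 + 3, 40 = 13×3 + 1, 3 = 3×1).
Back-substituting, 4387×(-175) + 538×(1427) = 1.
Scale by 7085383: one solution is (-1239942025, 10110841541). Reduce m mod 538: (25, 12966).
General: m = 25 + 538t, n = 12966 - 4387t.
m ≥ 0 ⇒ t ≥ 0; n ≥ 0 ⇒ t ≤ 2. So t ∈ [0, 2]: 3 solutions.

3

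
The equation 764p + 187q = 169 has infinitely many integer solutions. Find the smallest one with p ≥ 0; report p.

gcd(764, 187):
  764 = 4·187 + 16
  187 = 11·16 + 11
  16 = 1·11 + 5
  11 = 2·5 + 1
  5 = 5·1
so gcd(764, 187) = 1.
1 divides 169, so solutions exist.
Back-substitute for Bézout coefficients:
  1 = 11 - 2·5
  ... = 764·(-35) + 187·(143)
Scale by 169/1 = 169: (p₀, q₀) = (-5915, 24167).
General solution: p = -5915 + 187t, q = 24167 - 764t for integer t.
p ≥ 0: smallest is -5915 mod 187 = 69 (at t = 32), with q = -281.

69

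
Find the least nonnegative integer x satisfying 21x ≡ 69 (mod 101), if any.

61

gcd(101, 21) = 1  (101 = 4*21 + 17, 21 = 1*17 + 4, 17 = 4*4 + 1, 4 = 4*1).
1 divides 69, so solutions exist.
Back-substituting, 21*(-24) + 101*(5) = 1.
So 21*(-24) ≡ 1 (mod 101); multiply by 69: x ≡ -1656 (mod 101).
Smallest nonnegative: x = -1656 mod 101 = 61.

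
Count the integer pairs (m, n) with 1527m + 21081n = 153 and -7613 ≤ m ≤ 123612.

18

gcd(21081, 1527) = 3  (21081 = 13×1527 + 1230, 1527 = 1×1230 + 297, 1230 = 4×297 + 42, 297 = 7×42 + 3, 42 = 14×3).
Back-substituting, 1527×(497) + 21081×(-36) = 3.
Scale by 51: particular solution (25347, -1836); reduce m mod 7027: (4266, -309).
General solution: m = 4266 + 7027t, n = -309 - 509t for integer t.
-7613 ≤ 4266 + 7027t ≤ 123612 gives t ∈ [-1, 16], which is 18 values.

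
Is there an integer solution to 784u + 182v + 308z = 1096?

gcd(784, 182):
  784 = 4×182 + 56
  182 = 3×56 + 14
  56 = 4×14
so gcd(784, 182) = 14.
gcd(14, 308) = 14.
14 does not divide 1096 (remainder 4), so no integer solutions.

no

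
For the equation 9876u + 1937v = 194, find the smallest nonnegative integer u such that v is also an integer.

gcd(9876, 1937):
  9876 = 5·1937 + 191
  1937 = 10·191 + 27
  191 = 7·27 + 2
  27 = 13·2 + 1
  2 = 2·1
so gcd(9876, 1937) = 1.
1 divides 194, so solutions exist.
Back-substitute for Bézout coefficients:
  1 = 27 - 13·2
  ... = 9876·(-933) + 1937·(4757)
Scale by 194/1 = 194: (u₀, v₀) = (-181002, 922858).
General solution: u = -181002 + 1937t, v = 922858 - 9876t for integer t.
u ≥ 0: smallest is -181002 mod 1937 = 1076 (at t = 94), with v = -5486.

1076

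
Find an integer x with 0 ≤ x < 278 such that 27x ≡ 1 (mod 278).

103

gcd(278, 27) = 1  (278 = 10*27 + 8, 27 = 3*8 + 3, 8 = 2*3 + 2, 3 = 1*2 + 1, 2 = 2*1).
Back-substituting, 27*(103) + 278*(-10) = 1.
So 27*103 ≡ 1 (mod 278), and 103 mod 278 = 103.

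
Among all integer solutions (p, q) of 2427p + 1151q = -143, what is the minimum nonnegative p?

625

gcd(2427, 1151):
  2427 = 2×1151 + 125
  1151 = 9×125 + 26
  125 = 4×26 + 21
  26 = 1×21 + 5
  21 = 4×5 + 1
  5 = 5×1
so gcd(2427, 1151) = 1.
1 divides -143, so solutions exist.
Back-substitute for Bézout coefficients:
  1 = 21 - 4×5
  ... = 2427×(221) + 1151×(-466)
Scale by -143/1 = -143: (p₀, q₀) = (-31603, 66638).
General solution: p = -31603 + 1151t, q = 66638 - 2427t for integer t.
p ≥ 0: smallest is -31603 mod 1151 = 625 (at t = 28), with q = -1318.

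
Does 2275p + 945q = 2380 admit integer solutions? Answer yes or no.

gcd(2275, 945) = 35  (2275 = 2×945 + 385, 945 = 2×385 + 175, 385 = 2×175 + 35, 175 = 5×35).
35 divides 2380, so integer solutions exist.

yes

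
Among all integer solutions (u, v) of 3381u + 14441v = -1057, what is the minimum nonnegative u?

gcd(14441, 3381) = 7.
7 divides -1057, so solutions exist.
By Bézout, 3381*(-252) + 14441*(59) = 7.
Scale by -1057/7 = -151: (u₀, v₀) = (38052, -8909).
General solution: u = 38052 + 2063t, v = -8909 - 483t for integer t.
u ≥ 0: smallest is 38052 mod 2063 = 918 (at t = -18), with v = -215.

918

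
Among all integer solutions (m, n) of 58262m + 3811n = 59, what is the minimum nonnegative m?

1077

gcd(58262, 3811):
  58262 = 15×3811 + 1097
  3811 = 3×1097 + 520
  1097 = 2×520 + 57
  520 = 9×57 + 7
  57 = 8×7 + 1
  7 = 7×1
so gcd(58262, 3811) = 1.
1 divides 59, so solutions exist.
Back-substitute for Bézout coefficients:
  1 = 57 - 8×7
  ... = 58262×(535) + 3811×(-8179)
Scale by 59/1 = 59: (m₀, n₀) = (31565, -482561).
General solution: m = 31565 + 3811t, n = -482561 - 58262t for integer t.
m ≥ 0: smallest is 31565 mod 3811 = 1077 (at t = -8), with n = -16465.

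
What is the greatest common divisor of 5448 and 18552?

gcd(18552, 5448):
  18552 = 3×5448 + 2208
  5448 = 2×2208 + 1032
  2208 = 2×1032 + 144
  1032 = 7×144 + 24
  144 = 6×24
so gcd(18552, 5448) = 24.

24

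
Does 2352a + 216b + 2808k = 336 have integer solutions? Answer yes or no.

gcd(2352, 216) = 24  (2352 = 10*216 + 192, 216 = 1*192 + 24, 192 = 8*24).
gcd(24, 2808) = 24.
24 divides 336, so integer solutions exist.

yes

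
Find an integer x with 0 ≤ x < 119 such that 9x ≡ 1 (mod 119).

gcd(119, 9) = 1.
By Bézout, 9*(53) + 119*(-4) = 1.
So 9*53 ≡ 1 (mod 119), and 53 mod 119 = 53.

53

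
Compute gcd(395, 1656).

1

gcd(1656, 395):
  1656 = 4*395 + 76
  395 = 5*76 + 15
  76 = 5*15 + 1
  15 = 15*1
so gcd(1656, 395) = 1.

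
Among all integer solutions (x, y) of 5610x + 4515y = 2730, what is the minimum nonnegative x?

gcd(5610, 4515) = 15.
15 divides 2730, so solutions exist.
By Bézout, 5610×(33) + 4515×(-41) = 15.
Scale by 2730/15 = 182: (x₀, y₀) = (6006, -7462).
General solution: x = 6006 + 301t, y = -7462 - 374t for integer t.
x ≥ 0: smallest is 6006 mod 301 = 287 (at t = -19), with y = -356.

287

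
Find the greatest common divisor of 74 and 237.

1

gcd(237, 74):
  237 = 3·74 + 15
  74 = 4·15 + 14
  15 = 1·14 + 1
  14 = 14·1
so gcd(237, 74) = 1.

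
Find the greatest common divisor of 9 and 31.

1

gcd(31, 9):
  31 = 3×9 + 4
  9 = 2×4 + 1
  4 = 4×1
so gcd(31, 9) = 1.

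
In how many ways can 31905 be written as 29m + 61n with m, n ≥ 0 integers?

18

gcd(61, 29) = 1.
By Bézout, 29·(-21) + 61·(10) = 1.
One solution: (19, 514).
General: m = 19 + 61t, n = 514 - 29t.
m ≥ 0 ⇒ t ≥ 0; n ≥ 0 ⇒ t ≤ 17. So t ∈ [0, 17]: 18 solutions.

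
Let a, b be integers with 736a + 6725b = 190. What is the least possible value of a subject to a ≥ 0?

gcd(6725, 736):
  6725 = 9*736 + 101
  736 = 7*101 + 29
  101 = 3*29 + 14
  29 = 2*14 + 1
  14 = 14*1
so gcd(6725, 736) = 1.
1 divides 190, so solutions exist.
Back-substitute for Bézout coefficients:
  1 = 29 - 2*14
  ... = 736*(466) + 6725*(-51)
Scale by 190/1 = 190: (a₀, b₀) = (88540, -9690).
General solution: a = 88540 + 6725t, b = -9690 - 736t for integer t.
a ≥ 0: smallest is 88540 mod 6725 = 1115 (at t = -13), with b = -122.

1115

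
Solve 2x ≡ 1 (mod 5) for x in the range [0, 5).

gcd(5, 2) = 1.
By Bézout, 2×(-2) + 5×(1) = 1.
So 2×-2 ≡ 1 (mod 5), and -2 mod 5 = 3.

3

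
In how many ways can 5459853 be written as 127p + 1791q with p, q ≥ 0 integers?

gcd(1791, 127) = 1.
By Bézout, 127*(550) + 1791*(-39) = 1.
One solution: (1389, 2950).
General: p = 1389 + 1791t, q = 2950 - 127t.
p ≥ 0 ⇒ t ≥ 0; q ≥ 0 ⇒ t ≤ 23. So t ∈ [0, 23]: 24 solutions.

24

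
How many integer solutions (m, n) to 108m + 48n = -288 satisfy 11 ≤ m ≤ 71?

gcd(108, 48):
  108 = 2×48 + 12
  48 = 4×12
so gcd(108, 48) = 12.
Back-substitute for Bézout coefficients:
  12 = 108 - 2×48
  ... = 108×(1) + 48×(-2)
Scale by -24: particular solution (-24, 48); reduce m mod 4: (0, -6).
General solution: m = 0 + 4t, n = -6 - 9t for integer t.
11 ≤ 0 + 4t ≤ 71 gives t ∈ [3, 17], which is 15 values.

15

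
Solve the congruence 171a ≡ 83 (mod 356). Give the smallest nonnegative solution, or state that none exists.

gcd(356, 171) = 1  (356 = 2×171 + 14, 171 = 12×14 + 3, 14 = 4×3 + 2, 3 = 1×2 + 1, 2 = 2×1).
1 divides 83, so solutions exist.
Back-substituting, 171×(127) + 356×(-61) = 1.
So 171×(127) ≡ 1 (mod 356); multiply by 83: a ≡ 10541 (mod 356).
Smallest nonnegative: a = 10541 mod 356 = 217.

217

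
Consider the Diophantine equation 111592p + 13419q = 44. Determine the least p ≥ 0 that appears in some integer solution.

10520

gcd(111592, 13419):
  111592 = 8×13419 + 4240
  13419 = 3×4240 + 699
  4240 = 6×699 + 46
  699 = 15×46 + 9
  46 = 5×9 + 1
  9 = 9×1
so gcd(111592, 13419) = 1.
1 divides 44, so solutions exist.
Back-substitute for Bézout coefficients:
  1 = 46 - 5×9
  ... = 111592×(1459) + 13419×(-12133)
Scale by 44/1 = 44: (p₀, q₀) = (64196, -533852).
General solution: p = 64196 + 13419t, q = -533852 - 111592t for integer t.
p ≥ 0: smallest is 64196 mod 13419 = 10520 (at t = -4), with q = -87484.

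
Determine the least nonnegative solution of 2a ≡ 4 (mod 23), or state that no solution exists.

gcd(23, 2):
  23 = 11×2 + 1
  2 = 2×1
so gcd(23, 2) = 1.
1 divides 4, so solutions exist.
Back-substitute for Bézout coefficients:
  1 = 23 - 11×2
  ... = 2×(-11) + 23×(1)
So 2×(-11) ≡ 1 (mod 23); multiply by 4: a ≡ -44 (mod 23).
Smallest nonnegative: a = -44 mod 23 = 2.

2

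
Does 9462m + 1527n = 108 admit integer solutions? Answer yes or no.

yes

gcd(9462, 1527) = 3  (9462 = 6×1527 + 300, 1527 = 5×300 + 27, 300 = 11×27 + 3, 27 = 9×3).
3 divides 108, so integer solutions exist.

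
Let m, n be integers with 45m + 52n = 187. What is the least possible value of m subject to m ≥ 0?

3

gcd(52, 45):
  52 = 1*45 + 7
  45 = 6*7 + 3
  7 = 2*3 + 1
  3 = 3*1
so gcd(52, 45) = 1.
1 divides 187, so solutions exist.
Back-substitute for Bézout coefficients:
  1 = 7 - 2*3
  ... = 45*(-15) + 52*(13)
Scale by 187/1 = 187: (m₀, n₀) = (-2805, 2431).
General solution: m = -2805 + 52t, n = 2431 - 45t for integer t.
m ≥ 0: smallest is -2805 mod 52 = 3 (at t = 54), with n = 1.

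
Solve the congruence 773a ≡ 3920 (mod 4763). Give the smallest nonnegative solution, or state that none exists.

1336

gcd(4763, 773) = 1.
1 divides 3920, so solutions exist.
By Bézout, 773·(-1448) + 4763·(235) = 1.
So 773·(-1448) ≡ 1 (mod 4763); multiply by 3920: a ≡ -5676160 (mod 4763).
Smallest nonnegative: a = -5676160 mod 4763 = 1336.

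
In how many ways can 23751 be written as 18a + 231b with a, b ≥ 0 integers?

gcd(231, 18):
  231 = 12*18 + 15
  18 = 1*15 + 3
  15 = 5*3
so gcd(231, 18) = 3.
Back-substitute for Bézout coefficients:
  3 = 18 - 1*15
  ... = 18*(13) + 231*(-1)
Scale by 7917: one solution is (102921, -7917). Reduce a mod 77: (49, 99).
General: a = 49 + 77t, b = 99 - 6t.
a ≥ 0 ⇒ t ≥ 0; b ≥ 0 ⇒ t ≤ 16. So t ∈ [0, 16]: 17 solutions.

17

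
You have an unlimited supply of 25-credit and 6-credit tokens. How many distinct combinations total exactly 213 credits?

Need nonnegative integers with 25j + 6k = 213.
gcd(25, 6) = 1, and 25·(1) + 6·(-4) = 1.
So (j₀, k₀) = (213, -852); general j = 213 + 6t, k = -852 - 25t.
j ≥ 0 ⇒ t ≥ -35; k ≥ 0 ⇒ t ≤ -35. That's 1 value of t.

1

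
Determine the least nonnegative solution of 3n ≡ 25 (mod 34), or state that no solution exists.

31

gcd(34, 3):
  34 = 11×3 + 1
  3 = 3×1
so gcd(34, 3) = 1.
1 divides 25, so solutions exist.
Back-substitute for Bézout coefficients:
  1 = 34 - 11×3
  ... = 3×(-11) + 34×(1)
So 3×(-11) ≡ 1 (mod 34); multiply by 25: n ≡ -275 (mod 34).
Smallest nonnegative: n = -275 mod 34 = 31.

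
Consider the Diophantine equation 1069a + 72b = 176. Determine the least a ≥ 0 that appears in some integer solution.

56

gcd(1069, 72) = 1.
1 divides 176, so solutions exist.
By Bézout, 1069×(13) + 72×(-193) = 1.
Scale by 176/1 = 176: (a₀, b₀) = (2288, -33968).
General solution: a = 2288 + 72t, b = -33968 - 1069t for integer t.
a ≥ 0: smallest is 2288 mod 72 = 56 (at t = -31), with b = -829.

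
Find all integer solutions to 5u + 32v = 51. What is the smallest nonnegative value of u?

23

gcd(32, 5):
  32 = 6×5 + 2
  5 = 2×2 + 1
  2 = 2×1
so gcd(32, 5) = 1.
1 divides 51, so solutions exist.
Back-substitute for Bézout coefficients:
  1 = 5 - 2×2
  ... = 5×(13) + 32×(-2)
Scale by 51/1 = 51: (u₀, v₀) = (663, -102).
General solution: u = 663 + 32t, v = -102 - 5t for integer t.
u ≥ 0: smallest is 663 mod 32 = 23 (at t = -20), with v = -2.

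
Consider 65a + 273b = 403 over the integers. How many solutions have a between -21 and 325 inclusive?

gcd(273, 65):
  273 = 4×65 + 13
  65 = 5×13
so gcd(273, 65) = 13.
Back-substitute for Bézout coefficients:
  13 = 273 - 4×65
  ... = 65×(-4) + 273×(1)
Scale by 31: particular solution (-124, 31); reduce a mod 21: (2, 1).
General solution: a = 2 + 21t, b = 1 - 5t for integer t.
-21 ≤ 2 + 21t ≤ 325 gives t ∈ [-1, 15], which is 17 values.

17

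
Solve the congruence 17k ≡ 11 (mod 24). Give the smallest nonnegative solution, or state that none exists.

gcd(24, 17) = 1.
1 divides 11, so solutions exist.
By Bézout, 17×(-7) + 24×(5) = 1.
So 17×(-7) ≡ 1 (mod 24); multiply by 11: k ≡ -77 (mod 24).
Smallest nonnegative: k = -77 mod 24 = 19.

19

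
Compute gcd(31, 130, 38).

gcd(130, 31):
  130 = 4×31 + 6
  31 = 5×6 + 1
  6 = 6×1
so gcd(130, 31) = 1.
gcd(1, 38) = 1.

1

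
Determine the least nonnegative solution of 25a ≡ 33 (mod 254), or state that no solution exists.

235

gcd(254, 25) = 1.
1 divides 33, so solutions exist.
By Bézout, 25×(61) + 254×(-6) = 1.
So 25×(61) ≡ 1 (mod 254); multiply by 33: a ≡ 2013 (mod 254).
Smallest nonnegative: a = 2013 mod 254 = 235.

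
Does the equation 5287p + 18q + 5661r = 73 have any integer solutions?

gcd(5287, 18) = 1  (5287 = 293*18 + 13, 18 = 1*13 + 5, 13 = 2*5 + 3, 5 = 1*3 + 2, 3 = 1*2 + 1, 2 = 2*1).
gcd(1, 5661) = 1.
1 divides 73, so integer solutions exist.

yes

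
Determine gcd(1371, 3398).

1

gcd(3398, 1371) = 1  (3398 = 2×1371 + 656, 1371 = 2×656 + 59, 656 = 11×59 + 7, 59 = 8×7 + 3, 7 = 2×3 + 1, 3 = 3×1).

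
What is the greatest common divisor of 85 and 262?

1

gcd(262, 85):
  262 = 3·85 + 7
  85 = 12·7 + 1
  7 = 7·1
so gcd(262, 85) = 1.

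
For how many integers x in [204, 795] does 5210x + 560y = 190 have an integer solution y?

gcd(5210, 560) = 10.
By Bézout, 5210*(-23) + 560*(214) = 10.
Particular solution: (11, -102).
General solution: x = 11 + 56t, y = -102 - 521t for integer t.
204 ≤ 11 + 56t ≤ 795 gives t ∈ [4, 14], which is 11 values.

11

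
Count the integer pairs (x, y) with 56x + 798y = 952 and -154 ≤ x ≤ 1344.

gcd(798, 56):
  798 = 14·56 + 14
  56 = 4·14
so gcd(798, 56) = 14.
Back-substitute for Bézout coefficients:
  14 = 798 - 14·56
  ... = 56·(-14) + 798·(1)
Scale by 68: particular solution (-952, 68); reduce x mod 57: (17, 0).
General solution: x = 17 + 57t, y = 0 - 4t for integer t.
-154 ≤ 17 + 57t ≤ 1344 gives t ∈ [-3, 23], which is 27 values.

27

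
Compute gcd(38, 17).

gcd(38, 17):
  38 = 2·17 + 4
  17 = 4·4 + 1
  4 = 4·1
so gcd(38, 17) = 1.

1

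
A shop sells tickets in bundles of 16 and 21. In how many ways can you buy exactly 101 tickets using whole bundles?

1

Need nonnegative integers with 16j + 21k = 101.
gcd(16, 21) = 1, and 16·(4) + 21·(-3) = 1.
So (j₀, k₀) = (404, -303); general j = 404 + 21t, k = -303 - 16t.
j ≥ 0 ⇒ t ≥ -19; k ≥ 0 ⇒ t ≤ -19. That's 1 value of t.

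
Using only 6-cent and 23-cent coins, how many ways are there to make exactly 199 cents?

1

Need nonnegative integers with 6j + 23k = 199.
gcd(6, 23) = 1, and 6·(4) + 23·(-1) = 1.
So (j₀, k₀) = (796, -199); general j = 796 + 23t, k = -199 - 6t.
j ≥ 0 ⇒ t ≥ -34; k ≥ 0 ⇒ t ≤ -34. That's 1 value of t.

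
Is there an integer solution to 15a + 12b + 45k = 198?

gcd(15, 12):
  15 = 1*12 + 3
  12 = 4*3
so gcd(15, 12) = 3.
gcd(3, 45) = 3.
3 divides 198, so integer solutions exist.

yes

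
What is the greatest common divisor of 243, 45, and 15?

gcd(243, 45):
  243 = 5*45 + 18
  45 = 2*18 + 9
  18 = 2*9
so gcd(243, 45) = 9.
gcd(9, 15) = 3.

3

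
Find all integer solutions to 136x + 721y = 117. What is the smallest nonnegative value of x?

144

gcd(721, 136) = 1.
1 divides 117, so solutions exist.
By Bézout, 136·(334) + 721·(-63) = 1.
Scale by 117/1 = 117: (x₀, y₀) = (39078, -7371).
General solution: x = 39078 + 721t, y = -7371 - 136t for integer t.
x ≥ 0: smallest is 39078 mod 721 = 144 (at t = -54), with y = -27.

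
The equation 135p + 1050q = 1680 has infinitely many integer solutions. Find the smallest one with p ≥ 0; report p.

28

gcd(1050, 135):
  1050 = 7·135 + 105
  135 = 1·105 + 30
  105 = 3·30 + 15
  30 = 2·15
so gcd(1050, 135) = 15.
15 divides 1680, so solutions exist.
Back-substitute for Bézout coefficients:
  15 = 105 - 3·30
  ... = 135·(-31) + 1050·(4)
Scale by 1680/15 = 112: (p₀, q₀) = (-3472, 448).
General solution: p = -3472 + 70t, q = 448 - 9t for integer t.
p ≥ 0: smallest is -3472 mod 70 = 28 (at t = 50), with q = -2.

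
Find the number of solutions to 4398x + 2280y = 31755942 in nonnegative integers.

gcd(4398, 2280) = 6  (4398 = 1×2280 + 2118, 2280 = 1×2118 + 162, 2118 = 13×162 + 12, 162 = 13×12 + 6, 12 = 2×6).
Back-substituting, 4398×(-183) + 2280×(353) = 6.
Scale by 5292657: one solution is (-968556231, 1868307921). Reduce x mod 380: (309, 13332).
General: x = 309 + 380t, y = 13332 - 733t.
x ≥ 0 ⇒ t ≥ 0; y ≥ 0 ⇒ t ≤ 18. So t ∈ [0, 18]: 19 solutions.

19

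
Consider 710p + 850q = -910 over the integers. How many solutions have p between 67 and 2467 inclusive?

28

gcd(850, 710) = 10.
By Bézout, 710*(6) + 850*(-5) = 10.
Particular solution: (49, -42).
General solution: p = 49 + 85t, q = -42 - 71t for integer t.
67 ≤ 49 + 85t ≤ 2467 gives t ∈ [1, 28], which is 28 values.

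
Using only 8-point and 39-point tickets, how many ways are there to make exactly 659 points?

2

Need nonnegative integers with 8j + 39k = 659.
gcd(8, 39) = 1, and 8·(5) + 39·(-1) = 1.
So (j₀, k₀) = (3295, -659); general j = 3295 + 39t, k = -659 - 8t.
j ≥ 0 ⇒ t ≥ -84; k ≥ 0 ⇒ t ≤ -83. That's 2 values of t.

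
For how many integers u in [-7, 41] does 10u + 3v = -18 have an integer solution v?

16

gcd(10, 3) = 1.
By Bézout, 10·(1) + 3·(-3) = 1.
Particular solution: (0, -6).
General solution: u = 0 + 3t, v = -6 - 10t for integer t.
-7 ≤ 0 + 3t ≤ 41 gives t ∈ [-2, 13], which is 16 values.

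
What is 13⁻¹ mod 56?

gcd(56, 13) = 1.
By Bézout, 13*(13) + 56*(-3) = 1.
So 13*13 ≡ 1 (mod 56), and 13 mod 56 = 13.

13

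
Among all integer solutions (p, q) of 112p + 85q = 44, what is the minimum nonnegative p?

gcd(112, 85):
  112 = 1×85 + 27
  85 = 3×27 + 4
  27 = 6×4 + 3
  4 = 1×3 + 1
  3 = 3×1
so gcd(112, 85) = 1.
1 divides 44, so solutions exist.
Back-substitute for Bézout coefficients:
  1 = 4 - 1×3
  ... = 112×(-22) + 85×(29)
Scale by 44/1 = 44: (p₀, q₀) = (-968, 1276).
General solution: p = -968 + 85t, q = 1276 - 112t for integer t.
p ≥ 0: smallest is -968 mod 85 = 52 (at t = 12), with q = -68.

52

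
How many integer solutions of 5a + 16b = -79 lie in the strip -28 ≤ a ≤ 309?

21

gcd(16, 5) = 1  (16 = 3·5 + 1, 5 = 5·1).
Back-substituting, 5·(-3) + 16·(1) = 1.
Scale by -79: particular solution (237, -79); reduce a mod 16: (13, -9).
General solution: a = 13 + 16t, b = -9 - 5t for integer t.
-28 ≤ 13 + 16t ≤ 309 gives t ∈ [-2, 18], which is 21 values.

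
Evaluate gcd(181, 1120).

gcd(1120, 181):
  1120 = 6·181 + 34
  181 = 5·34 + 11
  34 = 3·11 + 1
  11 = 11·1
so gcd(1120, 181) = 1.

1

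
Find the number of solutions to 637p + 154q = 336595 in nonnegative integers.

gcd(637, 154):
  637 = 4*154 + 21
  154 = 7*21 + 7
  21 = 3*7
so gcd(637, 154) = 7.
Back-substitute for Bézout coefficients:
  7 = 154 - 7*21
  ... = 637*(-7) + 154*(29)
Scale by 48085: one solution is (-336595, 1394465). Reduce p mod 22: (5, 2165).
General: p = 5 + 22t, q = 2165 - 91t.
p ≥ 0 ⇒ t ≥ 0; q ≥ 0 ⇒ t ≤ 23. So t ∈ [0, 23]: 24 solutions.

24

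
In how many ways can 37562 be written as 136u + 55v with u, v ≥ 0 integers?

5

gcd(136, 55) = 1.
By Bézout, 136·(-19) + 55·(47) = 1.
One solution: (2, 678).
General: u = 2 + 55t, v = 678 - 136t.
u ≥ 0 ⇒ t ≥ 0; v ≥ 0 ⇒ t ≤ 4. So t ∈ [0, 4]: 5 solutions.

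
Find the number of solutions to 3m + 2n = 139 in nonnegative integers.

23

gcd(3, 2) = 1  (3 = 1·2 + 1, 2 = 2·1).
Back-substituting, 3·(1) + 2·(-1) = 1.
Scale by 139: one solution is (139, -139). Reduce m mod 2: (1, 68).
General: m = 1 + 2t, n = 68 - 3t.
m ≥ 0 ⇒ t ≥ 0; n ≥ 0 ⇒ t ≤ 22. So t ∈ [0, 22]: 23 solutions.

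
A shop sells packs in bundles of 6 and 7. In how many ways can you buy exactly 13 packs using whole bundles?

1

Need nonnegative integers with 6j + 7k = 13.
gcd(6, 7) = 1, and 6·(-1) + 7·(1) = 1.
So (j₀, k₀) = (-13, 13); general j = -13 + 7t, k = 13 - 6t.
j ≥ 0 ⇒ t ≥ 2; k ≥ 0 ⇒ t ≤ 2. That's 1 value of t.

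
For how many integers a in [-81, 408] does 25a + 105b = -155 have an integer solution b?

23

gcd(105, 25):
  105 = 4·25 + 5
  25 = 5·5
so gcd(105, 25) = 5.
Back-substitute for Bézout coefficients:
  5 = 105 - 4·25
  ... = 25·(-4) + 105·(1)
Scale by -31: particular solution (124, -31); reduce a mod 21: (19, -6).
General solution: a = 19 + 21t, b = -6 - 5t for integer t.
-81 ≤ 19 + 21t ≤ 408 gives t ∈ [-4, 18], which is 23 values.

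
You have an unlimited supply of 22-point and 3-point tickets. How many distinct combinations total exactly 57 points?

Need nonnegative integers with 22j + 3k = 57.
gcd(22, 3) = 1, and 22·(1) + 3·(-7) = 1.
So (j₀, k₀) = (57, -399); general j = 57 + 3t, k = -399 - 22t.
j ≥ 0 ⇒ t ≥ -19; k ≥ 0 ⇒ t ≤ -19. That's 1 value of t.

1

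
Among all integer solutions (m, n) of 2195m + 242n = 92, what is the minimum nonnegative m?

162

gcd(2195, 242) = 1.
1 divides 92, so solutions exist.
By Bézout, 2195*(57) + 242*(-517) = 1.
Scale by 92/1 = 92: (m₀, n₀) = (5244, -47564).
General solution: m = 5244 + 242t, n = -47564 - 2195t for integer t.
m ≥ 0: smallest is 5244 mod 242 = 162 (at t = -21), with n = -1469.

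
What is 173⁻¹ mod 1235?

gcd(1235, 173):
  1235 = 7·173 + 24
  173 = 7·24 + 5
  24 = 4·5 + 4
  5 = 1·4 + 1
  4 = 4·1
so gcd(1235, 173) = 1.
Back-substitute for Bézout coefficients:
  1 = 5 - 1·4
  ... = 173·(257) + 1235·(-36)
So 173·257 ≡ 1 (mod 1235), and 257 mod 1235 = 257.

257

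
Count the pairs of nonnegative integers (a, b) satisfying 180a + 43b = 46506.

gcd(180, 43) = 1  (180 = 4×43 + 8, 43 = 5×8 + 3, 8 = 2×3 + 2, 3 = 1×2 + 1, 2 = 2×1).
Back-substituting, 180×(-16) + 43×(67) = 1.
Scale by 46506: one solution is (-744096, 3115902). Reduce a mod 43: (19, 1002).
General: a = 19 + 43t, b = 1002 - 180t.
a ≥ 0 ⇒ t ≥ 0; b ≥ 0 ⇒ t ≤ 5. So t ∈ [0, 5]: 6 solutions.

6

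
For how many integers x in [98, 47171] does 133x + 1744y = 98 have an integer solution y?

gcd(1744, 133):
  1744 = 13·133 + 15
  133 = 8·15 + 13
  15 = 1·13 + 2
  13 = 6·2 + 1
  2 = 2·1
so gcd(1744, 133) = 1.
Back-substitute for Bézout coefficients:
  1 = 13 - 6·2
  ... = 133·(813) + 1744·(-62)
Scale by 98: particular solution (79674, -6076); reduce x mod 1744: (1194, -91).
General solution: x = 1194 + 1744t, y = -91 - 133t for integer t.
98 ≤ 1194 + 1744t ≤ 47171 gives t ∈ [0, 26], which is 27 values.

27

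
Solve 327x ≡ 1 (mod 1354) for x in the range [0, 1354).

1089

gcd(1354, 327) = 1  (1354 = 4×327 + 46, 327 = 7×46 + 5, 46 = 9×5 + 1, 5 = 5×1).
Back-substituting, 327×(-265) + 1354×(64) = 1.
So 327×-265 ≡ 1 (mod 1354), and -265 mod 1354 = 1089.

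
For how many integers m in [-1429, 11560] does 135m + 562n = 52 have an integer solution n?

23

gcd(562, 135):
  562 = 4·135 + 22
  135 = 6·22 + 3
  22 = 7·3 + 1
  3 = 3·1
so gcd(562, 135) = 1.
Back-substitute for Bézout coefficients:
  1 = 22 - 7·3
  ... = 135·(-179) + 562·(43)
Scale by 52: particular solution (-9308, 2236); reduce m mod 562: (246, -59).
General solution: m = 246 + 562t, n = -59 - 135t for integer t.
-1429 ≤ 246 + 562t ≤ 11560 gives t ∈ [-2, 20], which is 23 values.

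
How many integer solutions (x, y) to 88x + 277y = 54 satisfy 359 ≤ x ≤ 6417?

22

gcd(277, 88) = 1.
By Bézout, 88·(85) + 277·(-27) = 1.
Particular solution: (158, -50).
General solution: x = 158 + 277t, y = -50 - 88t for integer t.
359 ≤ 158 + 277t ≤ 6417 gives t ∈ [1, 22], which is 22 values.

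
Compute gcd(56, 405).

gcd(405, 56):
  405 = 7*56 + 13
  56 = 4*13 + 4
  13 = 3*4 + 1
  4 = 4*1
so gcd(405, 56) = 1.

1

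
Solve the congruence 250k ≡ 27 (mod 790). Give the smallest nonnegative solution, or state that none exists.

no solution

gcd(790, 250) = 10.
10 does not divide 27, so the congruence has no solution.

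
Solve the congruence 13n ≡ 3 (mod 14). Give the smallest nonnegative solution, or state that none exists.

gcd(14, 13) = 1.
1 divides 3, so solutions exist.
By Bézout, 13×(-1) + 14×(1) = 1.
So 13×(-1) ≡ 1 (mod 14); multiply by 3: n ≡ -3 (mod 14).
Smallest nonnegative: n = -3 mod 14 = 11.

11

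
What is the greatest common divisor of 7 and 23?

gcd(23, 7) = 1  (23 = 3×7 + 2, 7 = 3×2 + 1, 2 = 2×1).

1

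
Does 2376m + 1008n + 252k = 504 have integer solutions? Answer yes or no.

gcd(2376, 1008) = 72  (2376 = 2*1008 + 360, 1008 = 2*360 + 288, 360 = 1*288 + 72, 288 = 4*72).
gcd(72, 252) = 36.
36 divides 504, so integer solutions exist.

yes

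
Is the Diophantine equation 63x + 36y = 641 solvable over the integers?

gcd(63, 36) = 9.
9 does not divide 641 (remainder 2), so no integer solutions.

no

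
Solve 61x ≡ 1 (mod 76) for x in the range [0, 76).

5

gcd(76, 61) = 1.
By Bézout, 61×(5) + 76×(-4) = 1.
So 61×5 ≡ 1 (mod 76), and 5 mod 76 = 5.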